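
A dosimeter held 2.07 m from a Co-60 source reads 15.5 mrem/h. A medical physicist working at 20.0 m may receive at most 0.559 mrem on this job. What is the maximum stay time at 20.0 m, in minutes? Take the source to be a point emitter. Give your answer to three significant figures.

202 min

Intensity scales as (d₁/d₂)², so rate at 20.0 m:
(2.07/20.0)² = 0.01071, so 15.5 × 0.01071 = 0.1660 mrem/h.
Stay time = 0.559 mrem ÷ 0.1660 mrem/h = 3.367 h = 202.0 min.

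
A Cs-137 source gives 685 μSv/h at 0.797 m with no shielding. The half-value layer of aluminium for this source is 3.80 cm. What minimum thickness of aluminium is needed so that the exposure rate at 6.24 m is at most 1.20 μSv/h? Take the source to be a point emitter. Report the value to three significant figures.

At 6.24 m, distance alone gives 685 × (0.797/6.24)² = 685 × 0.01631 = 11.17 μSv/h.
Further attenuation needed: 11.17/1.20 = 9.308.
n = log₂(9.308) = 3.218 half-value layers.
Thickness = 3.218 × 3.80 cm = 12.23 cm.

12.2 cm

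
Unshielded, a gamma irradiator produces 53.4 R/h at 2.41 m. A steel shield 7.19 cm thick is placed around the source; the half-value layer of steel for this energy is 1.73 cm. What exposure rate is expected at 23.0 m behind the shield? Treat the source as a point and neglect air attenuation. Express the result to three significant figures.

Distance alone: 53.4 × (2.41/23.0)² = 53.4 × 0.01098 = 0.5863 R/h.
Shield: 7.19/1.73 = 4.156 half-value layers → attenuation 2^(−4.156) = 0.05609.
Combined: 0.5863 × 0.05609 = 0.03289 R/h.

0.0329 R/h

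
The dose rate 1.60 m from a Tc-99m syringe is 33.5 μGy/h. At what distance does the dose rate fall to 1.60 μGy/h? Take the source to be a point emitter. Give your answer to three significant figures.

7.32 m

Intensity scales as (d₁/d₂)², so d₂ = d₁·√(I₁/I₂).
I₁/I₂ = 33.5/1.60 = 20.94, so d₂ = 1.60 × √20.94 = 7.322 m.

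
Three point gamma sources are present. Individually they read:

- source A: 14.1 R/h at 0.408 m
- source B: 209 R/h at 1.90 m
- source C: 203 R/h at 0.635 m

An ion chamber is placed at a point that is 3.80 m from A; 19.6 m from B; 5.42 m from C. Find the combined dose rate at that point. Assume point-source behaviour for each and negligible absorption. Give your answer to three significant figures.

Each source contributes Iᵢ·(dᵢ/rᵢ)²; contributions add.
A: 14.1 × (0.408/3.80)² = 0.1625 R/h
B: 209 × (1.90/19.6)² = 1.964 R/h
C: 203 × (0.635/5.42)² = 2.786 R/h
Total = 0.1625 + 1.964 + 2.786 = 4.912 R/h.

4.91 R/h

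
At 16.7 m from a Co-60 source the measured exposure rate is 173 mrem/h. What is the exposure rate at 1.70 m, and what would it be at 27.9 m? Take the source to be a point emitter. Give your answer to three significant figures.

Since intensity falls as 1/r²,
At 1.70 m: (16.7/1.70)² = 96.50, so 173 × 96.50 = 16690 mrem/h
At 27.9 m: 16690 × (1.70/27.9)² = 16690 × 0.003713 = 61.97 mrem/h.

16700 mrem/h; 62.0 mrem/h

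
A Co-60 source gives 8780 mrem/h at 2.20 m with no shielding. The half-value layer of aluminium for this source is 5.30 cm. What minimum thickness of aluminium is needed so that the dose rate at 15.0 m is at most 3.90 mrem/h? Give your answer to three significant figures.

29.7 cm

At 15.0 m, distance alone gives 8780 × (2.20/15.0)² = 8780 × 0.02151 = 188.9 mrem/h.
Further attenuation needed: 188.9/3.90 = 48.44.
n = log₂(48.44) = 5.598 half-value layers.
Thickness = 5.598 × 5.30 cm = 29.67 cm.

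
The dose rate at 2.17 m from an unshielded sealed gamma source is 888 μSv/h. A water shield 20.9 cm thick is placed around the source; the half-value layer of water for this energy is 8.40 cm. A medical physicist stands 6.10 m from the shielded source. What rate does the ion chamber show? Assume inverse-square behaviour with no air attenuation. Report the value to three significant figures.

Distance alone: (2.17/6.10)² = 0.1265, so 888 × 0.1265 = 112.3 μSv/h.
Shield: 20.9/8.40 = 2.488 half-value layers → attenuation 2^(−2.488) = 0.1783.
Combined: 112.3 × 0.1783 = 20.02 μSv/h.

20.0 μSv/h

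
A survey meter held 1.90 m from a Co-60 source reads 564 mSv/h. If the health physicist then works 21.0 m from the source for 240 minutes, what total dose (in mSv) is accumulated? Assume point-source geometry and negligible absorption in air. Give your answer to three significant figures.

Since intensity falls as 1/r², rate at 21.0 m:
(1.90/21.0)² = 0.008186, so 564 × 0.008186 = 4.617 mSv/h.
Dose = rate × time = 4.617 mSv/h × 4.000 h = 18.47 mSv.

18.5 mSv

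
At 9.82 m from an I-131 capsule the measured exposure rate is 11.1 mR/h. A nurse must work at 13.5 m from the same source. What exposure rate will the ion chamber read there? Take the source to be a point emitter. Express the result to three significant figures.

Using I₁d₁² = I₂d₂², scaling from 9.82 m to 13.5 m:
(9.82/13.5)² = 0.5291, so 11.1 × 0.5291 = 5.873 mR/h.

5.87 mR/h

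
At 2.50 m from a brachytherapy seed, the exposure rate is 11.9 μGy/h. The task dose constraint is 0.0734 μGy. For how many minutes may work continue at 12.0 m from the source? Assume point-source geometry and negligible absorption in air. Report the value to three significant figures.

8.53 min

Intensity scales as (d₁/d₂)², so rate at 12.0 m:
(2.50/12.0)² = 0.04340, so 11.9 × 0.04340 = 0.5165 μGy/h.
Stay time = 0.0734 μGy ÷ 0.5165 μGy/h = 0.1421 h = 8.526 min.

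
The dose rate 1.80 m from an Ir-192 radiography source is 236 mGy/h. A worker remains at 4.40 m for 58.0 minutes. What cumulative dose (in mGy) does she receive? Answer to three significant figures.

38.2 mGy

Applying the 1/r² law, rate at 4.40 m:
236 × (1.80/4.40)² = 236 × 0.1674 = 39.51 mGy/h.
Dose = rate × time = 39.51 mGy/h × 0.9667 h = 38.19 mGy.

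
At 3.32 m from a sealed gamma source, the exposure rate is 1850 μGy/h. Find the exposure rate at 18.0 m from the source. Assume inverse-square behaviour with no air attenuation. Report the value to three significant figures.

62.9 μGy/h

By the inverse-square law, the rate at 18.0 m is
1850 × (3.32/18.0)² = 1850 × 0.03402 = 62.94 μGy/h.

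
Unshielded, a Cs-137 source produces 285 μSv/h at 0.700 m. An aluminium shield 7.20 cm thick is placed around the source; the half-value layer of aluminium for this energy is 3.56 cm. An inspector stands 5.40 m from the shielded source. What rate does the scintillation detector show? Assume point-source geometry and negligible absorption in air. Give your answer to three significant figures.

Distance alone: 285 × (0.700/5.40)² = 285 × 0.01680 = 4.788 μSv/h.
Shield: 7.20/3.56 = 2.022 half-value layers → attenuation 2^(−2.022) = 0.2462.
Combined: 4.788 × 0.2462 = 1.179 μSv/h.

1.18 μSv/h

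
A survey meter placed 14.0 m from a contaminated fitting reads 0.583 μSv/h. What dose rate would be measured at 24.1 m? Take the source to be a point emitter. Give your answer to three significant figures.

Since intensity falls as 1/r², scaling from 14.0 m to 24.1 m:
0.583 × (14.0/24.1)² = 0.583 × 0.3375 = 0.1968 μSv/h.

0.197 μSv/h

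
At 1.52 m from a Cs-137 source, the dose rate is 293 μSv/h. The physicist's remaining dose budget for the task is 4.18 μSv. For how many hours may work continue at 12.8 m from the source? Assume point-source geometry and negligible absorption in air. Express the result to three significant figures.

1.01 h

Since intensity falls as 1/r², rate at 12.8 m:
293 × (1.52/12.8)² = 293 × 0.01410 = 4.131 μSv/h.
Stay time = 4.18 μSv ÷ 4.131 μSv/h = 1.012 h.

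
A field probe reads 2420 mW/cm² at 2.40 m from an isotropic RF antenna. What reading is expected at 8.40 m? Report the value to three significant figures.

Applying the 1/r² law, the rate at 8.40 m is
(2.40/8.40)² = 0.08163, so 2420 × 0.08163 = 197.5 mW/cm².

198 mW/cm²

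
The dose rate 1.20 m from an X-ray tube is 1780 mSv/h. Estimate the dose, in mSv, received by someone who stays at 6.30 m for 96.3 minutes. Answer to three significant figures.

104 mSv

Intensity scales as (d₁/d₂)², so rate at 6.30 m:
(1.20/6.30)² = 0.03628, so 1780 × 0.03628 = 64.58 mSv/h.
Dose = rate × time = 64.58 mSv/h × 1.605 h = 103.7 mSv.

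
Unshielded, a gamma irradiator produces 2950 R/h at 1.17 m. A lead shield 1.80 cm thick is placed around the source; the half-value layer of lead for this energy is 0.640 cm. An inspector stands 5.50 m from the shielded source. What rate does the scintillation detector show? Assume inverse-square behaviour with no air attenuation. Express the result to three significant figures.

19.0 R/h

Distance alone: 2950 × (1.17/5.50)² = 2950 × 0.04525 = 133.5 R/h.
Shield: 1.80/0.640 = 2.812 half-value layers → attenuation 2^(−2.812) = 0.1424.
Combined: 133.5 × 0.1424 = 19.01 R/h.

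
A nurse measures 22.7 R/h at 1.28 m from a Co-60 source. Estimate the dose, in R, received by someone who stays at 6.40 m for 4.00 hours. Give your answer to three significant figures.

3.63 R

By the inverse-square law, rate at 6.40 m:
(1.28/6.40)² = 0.04000, so 22.7 × 0.04000 = 0.9080 R/h.
Dose = rate × time = 0.9080 R/h × 4.000 h = 3.632 R.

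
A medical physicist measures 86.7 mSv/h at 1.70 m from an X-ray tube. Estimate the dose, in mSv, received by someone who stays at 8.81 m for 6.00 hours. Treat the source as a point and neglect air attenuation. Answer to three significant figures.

19.4 mSv

Since intensity falls as 1/r², rate at 8.81 m:
(1.70/8.81)² = 0.03723, so 86.7 × 0.03723 = 3.228 mSv/h.
Dose = rate × time = 3.228 mSv/h × 6.000 h = 19.37 mSv.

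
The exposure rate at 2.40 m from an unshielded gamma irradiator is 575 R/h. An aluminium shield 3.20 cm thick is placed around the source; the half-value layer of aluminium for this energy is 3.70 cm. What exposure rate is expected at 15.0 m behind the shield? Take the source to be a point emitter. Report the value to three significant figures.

Distance alone: 575 × (2.40/15.0)² = 575 × 0.02560 = 14.72 R/h.
Shield: 3.20/3.70 = 0.8649 half-value layers → attenuation 2^(−0.8649) = 0.5491.
Combined: 14.72 × 0.5491 = 8.083 R/h.

8.08 R/h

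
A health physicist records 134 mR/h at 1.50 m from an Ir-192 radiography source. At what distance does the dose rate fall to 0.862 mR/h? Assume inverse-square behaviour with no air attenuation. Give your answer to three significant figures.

18.7 m

Using I₁d₁² = I₂d₂², d₂ = d₁·√(I₁/I₂).
I₁/I₂ = 134/0.862 = 155.5, so d₂ = 1.50 × √155.5 = 18.70 m.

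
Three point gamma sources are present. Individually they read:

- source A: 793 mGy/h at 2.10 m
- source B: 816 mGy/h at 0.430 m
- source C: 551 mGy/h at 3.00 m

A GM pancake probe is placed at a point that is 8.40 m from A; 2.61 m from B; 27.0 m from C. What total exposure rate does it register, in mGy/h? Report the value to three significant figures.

Each source contributes Iᵢ·(dᵢ/rᵢ)²; contributions add.
A: 793 × (2.10/8.40)² = 49.56 mGy/h
B: 816 × (0.430/2.61)² = 22.15 mGy/h
C: 551 × (3.00/27.0)² = 6.802 mGy/h
Total = 49.56 + 22.15 + 6.802 = 78.51 mGy/h.

78.5 mGy/h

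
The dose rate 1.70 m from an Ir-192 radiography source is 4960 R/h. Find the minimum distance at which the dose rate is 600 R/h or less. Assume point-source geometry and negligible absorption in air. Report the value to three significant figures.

Applying the 1/r² law, d₂ = d₁·√(I₁/I₂).
I₁/I₂ = 4960/600 = 8.267, so d₂ = 1.70 × √8.267 = 4.888 m.

4.89 m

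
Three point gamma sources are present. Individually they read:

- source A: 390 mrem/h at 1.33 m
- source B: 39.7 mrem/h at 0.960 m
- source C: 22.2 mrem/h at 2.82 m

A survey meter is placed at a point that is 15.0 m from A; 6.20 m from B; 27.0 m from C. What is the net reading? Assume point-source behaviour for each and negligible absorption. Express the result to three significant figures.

Each source contributes Iᵢ·(dᵢ/rᵢ)²; contributions add.
A: 390 × (1.33/15.0)² = 3.066 mrem/h
B: 39.7 × (0.960/6.20)² = 0.9518 mrem/h
C: 22.2 × (2.82/27.0)² = 0.2422 mrem/h
Total = 3.066 + 0.9518 + 0.2422 = 4.260 mrem/h.

4.26 mrem/h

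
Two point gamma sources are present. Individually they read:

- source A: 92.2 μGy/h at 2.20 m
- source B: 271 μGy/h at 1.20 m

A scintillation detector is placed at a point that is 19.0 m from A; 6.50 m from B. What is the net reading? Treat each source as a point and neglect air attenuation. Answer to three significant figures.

10.5 μGy/h

Each source contributes Iᵢ·(dᵢ/rᵢ)²; contributions add.
A: 92.2 × (2.20/19.0)² = 1.236 μGy/h
B: 271 × (1.20/6.50)² = 9.236 μGy/h
Total = 1.236 + 9.236 = 10.47 μGy/h.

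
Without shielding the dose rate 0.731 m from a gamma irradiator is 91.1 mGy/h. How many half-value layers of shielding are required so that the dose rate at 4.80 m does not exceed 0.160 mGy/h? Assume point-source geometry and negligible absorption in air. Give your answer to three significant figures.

3.72 half-value layers

At 4.80 m, distance alone gives 91.1 × (0.731/4.80)² = 91.1 × 0.02319 = 2.113 mGy/h.
Further attenuation needed: 2.113/0.160 = 13.21.
n = log₂(13.21) = 3.724 half-value layers.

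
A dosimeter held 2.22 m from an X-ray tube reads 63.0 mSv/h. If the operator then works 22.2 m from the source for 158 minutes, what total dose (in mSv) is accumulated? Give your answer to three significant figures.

1.66 mSv

Intensity scales as (d₁/d₂)², so rate at 22.2 m:
63.0 × (2.22/22.2)² = 63.0 × 0.01000 = 0.6300 mSv/h.
Dose = rate × time = 0.6300 mSv/h × 2.633 h = 1.659 mSv.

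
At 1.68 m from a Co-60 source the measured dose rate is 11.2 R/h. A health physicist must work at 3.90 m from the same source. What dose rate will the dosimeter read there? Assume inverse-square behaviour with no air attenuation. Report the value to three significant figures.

Using I₁d₁² = I₂d₂², scaling from 1.68 m to 3.90 m:
(1.68/3.90)² = 0.1856, so 11.2 × 0.1856 = 2.079 R/h.

2.08 R/h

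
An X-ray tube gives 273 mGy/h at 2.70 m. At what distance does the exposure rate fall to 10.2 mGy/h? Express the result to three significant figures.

14.0 m

Intensity scales as (d₁/d₂)², so d₂ = d₁·√(I₁/I₂).
I₁/I₂ = 273/10.2 = 26.76, so d₂ = 2.70 × √26.76 = 13.97 m.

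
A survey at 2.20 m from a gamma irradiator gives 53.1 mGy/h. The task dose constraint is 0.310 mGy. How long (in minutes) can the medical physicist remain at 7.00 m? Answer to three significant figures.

3.55 min

Using I₁d₁² = I₂d₂², rate at 7.00 m:
53.1 × (2.20/7.00)² = 53.1 × 0.09878 = 5.245 mGy/h.
Stay time = 0.310 mGy ÷ 5.245 mGy/h = 0.05910 h = 3.546 min.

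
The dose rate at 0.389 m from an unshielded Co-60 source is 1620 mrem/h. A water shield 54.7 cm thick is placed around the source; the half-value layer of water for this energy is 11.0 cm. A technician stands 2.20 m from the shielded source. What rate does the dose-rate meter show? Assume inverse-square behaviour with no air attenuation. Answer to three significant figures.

Distance alone: (0.389/2.20)² = 0.03126, so 1620 × 0.03126 = 50.64 mrem/h.
Shield: 54.7/11.0 = 4.973 half-value layers → attenuation 2^(−4.973) = 0.03184.
Combined: 50.64 × 0.03184 = 1.612 mrem/h.

1.61 mrem/h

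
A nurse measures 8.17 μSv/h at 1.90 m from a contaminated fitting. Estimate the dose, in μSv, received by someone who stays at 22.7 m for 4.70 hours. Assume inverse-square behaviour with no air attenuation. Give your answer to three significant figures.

By the inverse-square law, rate at 22.7 m:
8.17 × (1.90/22.7)² = 8.17 × 0.007006 = 0.05724 μSv/h.
Dose = rate × time = 0.05724 μSv/h × 4.700 h = 0.2690 μSv.

0.269 μSv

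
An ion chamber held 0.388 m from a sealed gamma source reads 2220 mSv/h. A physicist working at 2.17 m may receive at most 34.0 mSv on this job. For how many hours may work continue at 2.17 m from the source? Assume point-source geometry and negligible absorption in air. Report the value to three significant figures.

Applying the 1/r² law, rate at 2.17 m:
2220 × (0.388/2.17)² = 2220 × 0.03197 = 70.97 mSv/h.
Stay time = 34.0 mSv ÷ 70.97 mSv/h = 0.4791 h.

0.479 h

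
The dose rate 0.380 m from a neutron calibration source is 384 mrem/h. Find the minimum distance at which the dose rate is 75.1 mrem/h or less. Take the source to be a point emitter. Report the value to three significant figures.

0.859 m

Since intensity falls as 1/r², d₂ = d₁·√(I₁/I₂).
I₁/I₂ = 384/75.1 = 5.113, so d₂ = 0.380 × √5.113 = 0.8593 m.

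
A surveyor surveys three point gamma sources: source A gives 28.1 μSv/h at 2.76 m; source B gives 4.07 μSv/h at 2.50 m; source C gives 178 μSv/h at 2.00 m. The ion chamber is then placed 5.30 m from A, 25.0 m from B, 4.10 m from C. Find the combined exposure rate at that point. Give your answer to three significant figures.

50.0 μSv/h

Each source contributes Iᵢ·(dᵢ/rᵢ)²; contributions add.
A: 28.1 × (2.76/5.30)² = 7.620 μSv/h
B: 4.07 × (2.50/25.0)² = 0.04070 μSv/h
C: 178 × (2.00/4.10)² = 42.36 μSv/h
Total = 7.620 + 0.04070 + 42.36 = 50.02 μSv/h.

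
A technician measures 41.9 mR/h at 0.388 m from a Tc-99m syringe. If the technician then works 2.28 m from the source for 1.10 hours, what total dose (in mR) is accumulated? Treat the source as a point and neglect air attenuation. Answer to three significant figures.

1.33 mR

Since intensity falls as 1/r², rate at 2.28 m:
(0.388/2.28)² = 0.02896, so 41.9 × 0.02896 = 1.213 mR/h.
Dose = rate × time = 1.213 mR/h × 1.100 h = 1.334 mR.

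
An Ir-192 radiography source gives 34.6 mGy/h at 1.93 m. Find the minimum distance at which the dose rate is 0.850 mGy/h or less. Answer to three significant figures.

12.3 m

Intensity scales as (d₁/d₂)², so d₂ = d₁·√(I₁/I₂).
I₁/I₂ = 34.6/0.850 = 40.71, so d₂ = 1.93 × √40.71 = 12.31 m.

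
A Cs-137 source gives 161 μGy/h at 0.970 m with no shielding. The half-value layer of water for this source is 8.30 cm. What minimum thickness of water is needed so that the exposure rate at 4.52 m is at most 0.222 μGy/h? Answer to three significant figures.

At 4.52 m, distance alone gives 161 × (0.970/4.52)² = 161 × 0.04605 = 7.414 μGy/h.
Further attenuation needed: 7.414/0.222 = 33.40.
n = log₂(33.40) = 5.062 half-value layers.
Thickness = 5.062 × 8.30 cm = 42.01 cm.

42.0 cm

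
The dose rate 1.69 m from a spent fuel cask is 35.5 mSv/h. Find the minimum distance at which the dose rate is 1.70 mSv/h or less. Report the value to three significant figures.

7.72 m

By the inverse-square law, d₂ = d₁·√(I₁/I₂).
I₁/I₂ = 35.5/1.70 = 20.88, so d₂ = 1.69 × √20.88 = 7.722 m.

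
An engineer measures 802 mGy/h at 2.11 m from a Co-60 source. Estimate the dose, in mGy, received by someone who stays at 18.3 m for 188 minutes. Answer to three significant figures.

Applying the 1/r² law, rate at 18.3 m:
802 × (2.11/18.3)² = 802 × 0.01329 = 10.66 mGy/h.
Dose = rate × time = 10.66 mGy/h × 3.133 h = 33.40 mGy.

33.4 mGy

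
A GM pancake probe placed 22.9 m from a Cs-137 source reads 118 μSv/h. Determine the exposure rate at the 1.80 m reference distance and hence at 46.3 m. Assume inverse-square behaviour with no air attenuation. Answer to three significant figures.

19100 μSv/h; 28.9 μSv/h

Since intensity falls as 1/r²,
At 1.80 m: 118 × (22.9/1.80)² = 118 × 161.9 = 19100 μSv/h
At 46.3 m: 19100 × (1.80/46.3)² = 19100 × 0.001511 = 28.86 μSv/h.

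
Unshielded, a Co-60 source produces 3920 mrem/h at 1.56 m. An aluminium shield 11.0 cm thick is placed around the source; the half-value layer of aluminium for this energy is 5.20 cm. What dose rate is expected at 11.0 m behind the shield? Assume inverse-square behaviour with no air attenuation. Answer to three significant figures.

Distance alone: 3920 × (1.56/11.0)² = 3920 × 0.02011 = 78.83 mrem/h.
Shield: 11.0/5.20 = 2.115 half-value layers → attenuation 2^(−2.115) = 0.2308.
Combined: 78.83 × 0.2308 = 18.19 mrem/h.

18.2 mrem/h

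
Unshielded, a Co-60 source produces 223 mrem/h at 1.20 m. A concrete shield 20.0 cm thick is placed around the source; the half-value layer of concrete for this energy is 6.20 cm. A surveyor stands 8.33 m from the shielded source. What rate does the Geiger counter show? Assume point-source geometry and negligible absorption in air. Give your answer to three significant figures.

0.495 mrem/h

Distance alone: 223 × (1.20/8.33)² = 223 × 0.02075 = 4.627 mrem/h.
Shield: 20.0/6.20 = 3.226 half-value layers → attenuation 2^(−3.226) = 0.1069.
Combined: 4.627 × 0.1069 = 0.4946 mrem/h.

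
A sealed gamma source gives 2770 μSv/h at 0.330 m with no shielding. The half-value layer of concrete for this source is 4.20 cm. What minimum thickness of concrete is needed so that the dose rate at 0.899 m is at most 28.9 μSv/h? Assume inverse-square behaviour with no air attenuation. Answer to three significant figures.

15.5 cm

At 0.899 m, distance alone gives (0.330/0.899)² = 0.1347, so 2770 × 0.1347 = 373.1 μSv/h.
Further attenuation needed: 373.1/28.9 = 12.91.
n = log₂(12.91) = 3.690 half-value layers.
Thickness = 3.690 × 4.20 cm = 15.50 cm.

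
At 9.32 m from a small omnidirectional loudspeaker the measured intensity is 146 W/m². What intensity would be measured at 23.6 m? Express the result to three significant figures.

22.8 W/m²

Applying the 1/r² law, scaling from 9.32 m to 23.6 m:
146 × (9.32/23.6)² = 146 × 0.1560 = 22.78 W/m².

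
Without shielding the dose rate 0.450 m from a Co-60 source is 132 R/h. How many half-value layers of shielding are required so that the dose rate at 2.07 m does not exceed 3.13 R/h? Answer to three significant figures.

At 2.07 m, distance alone gives 132 × (0.450/2.07)² = 132 × 0.04726 = 6.238 R/h.
Further attenuation needed: 6.238/3.13 = 1.993.
n = log₂(1.993) = 0.9949 half-value layers.

0.995 half-value layers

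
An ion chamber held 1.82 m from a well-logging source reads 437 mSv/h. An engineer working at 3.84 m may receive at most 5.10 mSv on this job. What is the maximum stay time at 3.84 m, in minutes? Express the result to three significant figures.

3.12 min

By the inverse-square law, rate at 3.84 m:
437 × (1.82/3.84)² = 437 × 0.2246 = 98.15 mSv/h.
Stay time = 5.10 mSv ÷ 98.15 mSv/h = 0.05196 h = 3.118 min.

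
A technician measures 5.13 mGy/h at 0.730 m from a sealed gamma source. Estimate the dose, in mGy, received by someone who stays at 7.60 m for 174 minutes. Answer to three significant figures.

By the inverse-square law, rate at 7.60 m:
(0.730/7.60)² = 0.009226, so 5.13 × 0.009226 = 0.04733 mGy/h.
Dose = rate × time = 0.04733 mGy/h × 2.900 h = 0.1373 mGy.

0.137 mGy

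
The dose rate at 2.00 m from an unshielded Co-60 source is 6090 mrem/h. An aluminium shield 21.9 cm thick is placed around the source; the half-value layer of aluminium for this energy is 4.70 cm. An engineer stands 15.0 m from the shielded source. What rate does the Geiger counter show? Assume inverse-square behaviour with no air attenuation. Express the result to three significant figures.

Distance alone: (2.00/15.0)² = 0.01778, so 6090 × 0.01778 = 108.3 mrem/h.
Shield: 21.9/4.70 = 4.660 half-value layers → attenuation 2^(−4.660) = 0.03955.
Combined: 108.3 × 0.03955 = 4.283 mrem/h.

4.28 mrem/h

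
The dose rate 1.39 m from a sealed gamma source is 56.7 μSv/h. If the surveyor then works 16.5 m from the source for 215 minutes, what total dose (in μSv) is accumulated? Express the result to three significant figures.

1.44 μSv

Applying the 1/r² law, rate at 16.5 m:
56.7 × (1.39/16.5)² = 56.7 × 0.007097 = 0.4024 μSv/h.
Dose = rate × time = 0.4024 μSv/h × 3.583 h = 1.442 μSv.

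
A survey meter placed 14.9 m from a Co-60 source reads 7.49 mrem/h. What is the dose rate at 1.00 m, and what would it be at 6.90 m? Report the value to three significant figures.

Intensity scales as (d₁/d₂)², so
At 1.00 m: 7.49 × (14.9/1.00)² = 7.49 × 222.0 = 1663 mrem/h
At 6.90 m: 1663 × (1.00/6.90)² = 1663 × 0.02100 = 34.92 mrem/h.

1660 mrem/h; 34.9 mrem/h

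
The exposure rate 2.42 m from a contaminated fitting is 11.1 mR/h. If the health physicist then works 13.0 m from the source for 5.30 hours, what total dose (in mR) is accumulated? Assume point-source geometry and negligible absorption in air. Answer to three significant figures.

Intensity scales as (d₁/d₂)², so rate at 13.0 m:
11.1 × (2.42/13.0)² = 11.1 × 0.03465 = 0.3846 mR/h.
Dose = rate × time = 0.3846 mR/h × 5.300 h = 2.038 mR.

2.04 mR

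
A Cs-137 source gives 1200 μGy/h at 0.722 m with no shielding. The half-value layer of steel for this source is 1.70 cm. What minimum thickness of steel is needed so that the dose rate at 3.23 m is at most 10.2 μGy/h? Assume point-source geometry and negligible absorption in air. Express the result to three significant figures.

4.34 cm

At 3.23 m, distance alone gives (0.722/3.23)² = 0.04997, so 1200 × 0.04997 = 59.96 μGy/h.
Further attenuation needed: 59.96/10.2 = 5.878.
n = log₂(5.878) = 2.555 half-value layers.
Thickness = 2.555 × 1.70 cm = 4.344 cm.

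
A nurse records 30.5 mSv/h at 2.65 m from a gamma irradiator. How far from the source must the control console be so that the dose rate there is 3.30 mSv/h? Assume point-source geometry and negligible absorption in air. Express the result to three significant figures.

8.06 m

Using I₁d₁² = I₂d₂², d₂ = d₁·√(I₁/I₂).
I₁/I₂ = 30.5/3.30 = 9.242, so d₂ = 2.65 × √9.242 = 8.056 m.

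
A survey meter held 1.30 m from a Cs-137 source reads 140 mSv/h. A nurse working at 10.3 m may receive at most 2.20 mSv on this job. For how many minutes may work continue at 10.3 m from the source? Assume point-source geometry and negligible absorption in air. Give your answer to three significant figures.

59.2 min

Applying the 1/r² law, rate at 10.3 m:
140 × (1.30/10.3)² = 140 × 0.01593 = 2.230 mSv/h.
Stay time = 2.20 mSv ÷ 2.230 mSv/h = 0.9865 h = 59.19 min.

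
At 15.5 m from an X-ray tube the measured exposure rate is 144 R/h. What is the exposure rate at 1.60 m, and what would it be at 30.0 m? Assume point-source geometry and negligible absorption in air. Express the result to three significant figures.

Since intensity falls as 1/r²,
At 1.60 m: 144 × (15.5/1.60)² = 144 × 93.85 = 13510 R/h
At 30.0 m: (1.60/30.0)² = 0.002844, so 13510 × 0.002844 = 38.42 R/h.

13500 R/h; 38.4 R/h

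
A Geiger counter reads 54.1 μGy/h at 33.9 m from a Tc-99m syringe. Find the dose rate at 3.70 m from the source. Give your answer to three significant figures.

Using I₁d₁² = I₂d₂², the rate at 3.70 m is
(33.9/3.70)² = 83.95, so 54.1 × 83.95 = 4542 μGy/h.

4540 μGy/h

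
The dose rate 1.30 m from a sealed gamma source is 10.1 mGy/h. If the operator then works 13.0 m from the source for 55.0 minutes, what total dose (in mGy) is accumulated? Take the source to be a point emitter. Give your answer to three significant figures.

0.0926 mGy

By the inverse-square law, rate at 13.0 m:
(1.30/13.0)² = 0.01000, so 10.1 × 0.01000 = 0.1010 mGy/h.
Dose = rate × time = 0.1010 mGy/h × 0.9167 h = 0.09259 mGy.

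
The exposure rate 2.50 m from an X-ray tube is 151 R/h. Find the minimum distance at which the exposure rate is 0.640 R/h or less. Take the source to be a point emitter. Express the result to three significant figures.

38.4 m

By the inverse-square law, d₂ = d₁·√(I₁/I₂).
I₁/I₂ = 151/0.640 = 235.9, so d₂ = 2.50 × √235.9 = 38.40 m.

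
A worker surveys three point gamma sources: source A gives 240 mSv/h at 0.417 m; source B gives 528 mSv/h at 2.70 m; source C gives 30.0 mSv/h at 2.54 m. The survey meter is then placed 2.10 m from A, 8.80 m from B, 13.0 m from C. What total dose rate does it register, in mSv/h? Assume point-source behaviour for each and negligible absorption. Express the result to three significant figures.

60.3 mSv/h

Each source contributes Iᵢ·(dᵢ/rᵢ)²; contributions add.
A: 240 × (0.417/2.10)² = 9.463 mSv/h
B: 528 × (2.70/8.80)² = 49.70 mSv/h
C: 30.0 × (2.54/13.0)² = 1.145 mSv/h
Total = 9.463 + 49.70 + 1.145 = 60.31 mSv/h.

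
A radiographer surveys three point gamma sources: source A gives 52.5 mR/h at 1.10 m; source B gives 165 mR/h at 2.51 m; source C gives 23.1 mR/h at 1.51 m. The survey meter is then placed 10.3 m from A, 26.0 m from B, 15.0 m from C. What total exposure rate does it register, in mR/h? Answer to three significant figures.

2.37 mR/h

By superposition, sum each source's inverse-square contribution:
A: 52.5 × (1.10/10.3)² = 0.5988 mR/h
B: 165 × (2.51/26.0)² = 1.538 mR/h
C: 23.1 × (1.51/15.0)² = 0.2341 mR/h
Total = 0.5988 + 1.538 + 0.2341 = 2.371 mR/h.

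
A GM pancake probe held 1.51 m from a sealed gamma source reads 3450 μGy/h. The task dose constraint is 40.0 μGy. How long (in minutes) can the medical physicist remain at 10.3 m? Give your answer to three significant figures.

By the inverse-square law, rate at 10.3 m:
3450 × (1.51/10.3)² = 3450 × 0.02149 = 74.14 μGy/h.
Stay time = 40.0 μGy ÷ 74.14 μGy/h = 0.5395 h = 32.37 min.

32.4 min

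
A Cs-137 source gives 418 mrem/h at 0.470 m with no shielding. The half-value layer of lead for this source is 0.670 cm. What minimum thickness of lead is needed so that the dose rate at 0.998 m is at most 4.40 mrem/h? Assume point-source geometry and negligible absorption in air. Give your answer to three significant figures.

2.95 cm

At 0.998 m, distance alone gives 418 × (0.470/0.998)² = 418 × 0.2218 = 92.71 mrem/h.
Further attenuation needed: 92.71/4.40 = 21.07.
n = log₂(21.07) = 4.397 half-value layers.
Thickness = 4.397 × 0.670 cm = 2.946 cm.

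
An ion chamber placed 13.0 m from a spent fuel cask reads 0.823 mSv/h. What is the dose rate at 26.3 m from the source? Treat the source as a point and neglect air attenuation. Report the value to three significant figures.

Using I₁d₁² = I₂d₂², scaling from 13.0 m to 26.3 m:
(13.0/26.3)² = 0.2443, so 0.823 × 0.2443 = 0.2011 mSv/h.

0.201 mSv/h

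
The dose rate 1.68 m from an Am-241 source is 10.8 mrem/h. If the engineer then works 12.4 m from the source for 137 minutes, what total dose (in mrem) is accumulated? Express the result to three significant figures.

0.453 mrem

By the inverse-square law, rate at 12.4 m:
(1.68/12.4)² = 0.01836, so 10.8 × 0.01836 = 0.1983 mrem/h.
Dose = rate × time = 0.1983 mrem/h × 2.283 h = 0.4527 mrem.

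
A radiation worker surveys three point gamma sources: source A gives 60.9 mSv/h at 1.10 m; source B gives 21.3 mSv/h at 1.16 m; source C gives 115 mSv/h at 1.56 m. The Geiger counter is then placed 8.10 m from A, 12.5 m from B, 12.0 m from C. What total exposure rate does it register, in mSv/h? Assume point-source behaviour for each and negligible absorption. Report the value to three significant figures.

By superposition, sum each source's inverse-square contribution:
A: 60.9 × (1.10/8.10)² = 1.123 mSv/h
B: 21.3 × (1.16/12.5)² = 0.1834 mSv/h
C: 115 × (1.56/12.0)² = 1.944 mSv/h
Total = 1.123 + 0.1834 + 1.944 = 3.250 mSv/h.

3.25 mSv/h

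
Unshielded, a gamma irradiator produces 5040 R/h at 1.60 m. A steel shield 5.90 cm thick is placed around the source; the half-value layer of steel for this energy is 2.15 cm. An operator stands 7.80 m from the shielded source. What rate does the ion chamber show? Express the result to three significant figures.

Distance alone: 5040 × (1.60/7.80)² = 5040 × 0.04208 = 212.1 R/h.
Shield: 5.90/2.15 = 2.744 half-value layers → attenuation 2^(−2.744) = 0.1493.
Combined: 212.1 × 0.1493 = 31.67 R/h.

31.7 R/h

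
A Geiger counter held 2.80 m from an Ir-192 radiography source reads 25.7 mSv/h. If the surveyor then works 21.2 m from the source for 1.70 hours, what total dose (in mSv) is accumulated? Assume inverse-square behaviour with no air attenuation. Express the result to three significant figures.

0.762 mSv

Intensity scales as (d₁/d₂)², so rate at 21.2 m:
(2.80/21.2)² = 0.01744, so 25.7 × 0.01744 = 0.4482 mSv/h.
Dose = rate × time = 0.4482 mSv/h × 1.700 h = 0.7619 mSv.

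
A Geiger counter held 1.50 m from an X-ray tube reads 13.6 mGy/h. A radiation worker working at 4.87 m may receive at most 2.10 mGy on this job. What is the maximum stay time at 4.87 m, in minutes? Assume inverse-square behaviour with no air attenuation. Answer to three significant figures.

Intensity scales as (d₁/d₂)², so rate at 4.87 m:
13.6 × (1.50/4.87)² = 13.6 × 0.09487 = 1.290 mGy/h.
Stay time = 2.10 mGy ÷ 1.290 mGy/h = 1.628 h = 97.68 min.

97.7 min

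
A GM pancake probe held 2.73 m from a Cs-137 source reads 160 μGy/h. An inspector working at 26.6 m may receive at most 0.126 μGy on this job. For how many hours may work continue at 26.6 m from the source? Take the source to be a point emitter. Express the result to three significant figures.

By the inverse-square law, rate at 26.6 m:
160 × (2.73/26.6)² = 160 × 0.01053 = 1.685 μGy/h.
Stay time = 0.126 μGy ÷ 1.685 μGy/h = 0.07478 h.

0.0748 h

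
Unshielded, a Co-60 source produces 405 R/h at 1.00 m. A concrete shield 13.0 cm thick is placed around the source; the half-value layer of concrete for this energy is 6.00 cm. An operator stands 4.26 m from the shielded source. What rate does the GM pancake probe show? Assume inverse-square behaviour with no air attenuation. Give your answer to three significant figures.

4.97 R/h

Distance alone: 405 × (1.00/4.26)² = 405 × 0.05510 = 22.32 R/h.
Shield: 13.0/6.00 = 2.167 half-value layers → attenuation 2^(−2.167) = 0.2227.
Combined: 22.32 × 0.2227 = 4.971 R/h.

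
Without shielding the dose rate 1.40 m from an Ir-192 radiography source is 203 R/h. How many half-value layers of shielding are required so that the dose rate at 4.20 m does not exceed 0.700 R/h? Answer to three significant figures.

At 4.20 m, distance alone gives 203 × (1.40/4.20)² = 203 × 0.1111 = 22.55 R/h.
Further attenuation needed: 22.55/0.700 = 32.21.
n = log₂(32.21) = 5.009 half-value layers.

5.01 half-value layers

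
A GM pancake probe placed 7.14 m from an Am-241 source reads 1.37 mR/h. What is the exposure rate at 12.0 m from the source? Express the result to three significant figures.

0.485 mR/h

Applying the 1/r² law, scaling from 7.14 m to 12.0 m:
1.37 × (7.14/12.0)² = 1.37 × 0.3540 = 0.4850 mR/h.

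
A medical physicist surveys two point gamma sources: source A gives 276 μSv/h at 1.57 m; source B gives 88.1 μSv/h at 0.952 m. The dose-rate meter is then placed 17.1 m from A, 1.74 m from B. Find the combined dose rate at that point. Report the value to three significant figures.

28.7 μSv/h

By superposition, sum each source's inverse-square contribution:
A: 276 × (1.57/17.1)² = 2.327 μSv/h
B: 88.1 × (0.952/1.74)² = 26.37 μSv/h
Total = 2.327 + 26.37 = 28.70 μSv/h.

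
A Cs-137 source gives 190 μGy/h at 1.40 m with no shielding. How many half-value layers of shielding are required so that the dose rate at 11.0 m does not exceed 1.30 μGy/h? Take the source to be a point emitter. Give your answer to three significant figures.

1.24 half-value layers

At 11.0 m, distance alone gives 190 × (1.40/11.0)² = 190 × 0.01620 = 3.078 μGy/h.
Further attenuation needed: 3.078/1.30 = 2.368.
n = log₂(2.368) = 1.244 half-value layers.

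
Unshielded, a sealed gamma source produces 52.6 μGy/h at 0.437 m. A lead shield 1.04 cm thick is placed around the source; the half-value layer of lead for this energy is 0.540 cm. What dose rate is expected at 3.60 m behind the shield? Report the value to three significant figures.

Distance alone: 52.6 × (0.437/3.60)² = 52.6 × 0.01474 = 0.7753 μGy/h.
Shield: 1.04/0.540 = 1.926 half-value layers → attenuation 2^(−1.926) = 0.2632.
Combined: 0.7753 × 0.2632 = 0.2041 μGy/h.

0.204 μGy/h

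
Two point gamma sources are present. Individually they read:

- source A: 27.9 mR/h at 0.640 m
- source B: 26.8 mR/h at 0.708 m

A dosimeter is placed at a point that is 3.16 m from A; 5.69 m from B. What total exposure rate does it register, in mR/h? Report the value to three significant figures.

1.56 mR/h

Each source contributes Iᵢ·(dᵢ/rᵢ)²; contributions add.
A: 27.9 × (0.640/3.16)² = 1.144 mR/h
B: 26.8 × (0.708/5.69)² = 0.4149 mR/h
Total = 1.144 + 0.4149 = 1.559 mR/h.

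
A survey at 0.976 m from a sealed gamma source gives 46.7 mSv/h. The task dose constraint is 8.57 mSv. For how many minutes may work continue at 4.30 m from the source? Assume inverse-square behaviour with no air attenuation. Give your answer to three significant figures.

214 min

Using I₁d₁² = I₂d₂², rate at 4.30 m:
(0.976/4.30)² = 0.05152, so 46.7 × 0.05152 = 2.406 mSv/h.
Stay time = 8.57 mSv ÷ 2.406 mSv/h = 3.562 h = 213.7 min.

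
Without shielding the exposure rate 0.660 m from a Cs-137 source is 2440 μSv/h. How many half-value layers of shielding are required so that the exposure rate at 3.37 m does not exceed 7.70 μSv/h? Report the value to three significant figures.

3.60 half-value layers

At 3.37 m, distance alone gives (0.660/3.37)² = 0.03836, so 2440 × 0.03836 = 93.60 μSv/h.
Further attenuation needed: 93.60/7.70 = 12.16.
n = log₂(12.16) = 3.604 half-value layers.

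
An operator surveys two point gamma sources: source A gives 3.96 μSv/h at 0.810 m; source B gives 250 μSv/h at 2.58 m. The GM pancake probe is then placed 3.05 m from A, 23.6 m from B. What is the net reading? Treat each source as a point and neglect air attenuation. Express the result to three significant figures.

By superposition, sum each source's inverse-square contribution:
A: 3.96 × (0.810/3.05)² = 0.2793 μSv/h
B: 250 × (2.58/23.6)² = 2.988 μSv/h
Total = 0.2793 + 2.988 = 3.267 μSv/h.

3.27 μSv/h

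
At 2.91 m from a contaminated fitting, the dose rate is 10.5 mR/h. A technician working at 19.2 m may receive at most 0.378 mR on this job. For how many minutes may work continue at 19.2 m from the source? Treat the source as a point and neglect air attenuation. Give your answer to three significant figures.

By the inverse-square law, rate at 19.2 m:
10.5 × (2.91/19.2)² = 10.5 × 0.02297 = 0.2412 mR/h.
Stay time = 0.378 mR ÷ 0.2412 mR/h = 1.567 h = 94.02 min.

94.0 min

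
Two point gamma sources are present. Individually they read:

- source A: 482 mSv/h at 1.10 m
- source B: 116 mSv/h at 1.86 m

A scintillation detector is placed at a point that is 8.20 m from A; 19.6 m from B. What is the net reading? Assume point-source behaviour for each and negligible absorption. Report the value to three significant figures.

9.72 mSv/h

Each source contributes Iᵢ·(dᵢ/rᵢ)²; contributions add.
A: 482 × (1.10/8.20)² = 8.674 mSv/h
B: 116 × (1.86/19.6)² = 1.045 mSv/h
Total = 8.674 + 1.045 = 9.719 mSv/h.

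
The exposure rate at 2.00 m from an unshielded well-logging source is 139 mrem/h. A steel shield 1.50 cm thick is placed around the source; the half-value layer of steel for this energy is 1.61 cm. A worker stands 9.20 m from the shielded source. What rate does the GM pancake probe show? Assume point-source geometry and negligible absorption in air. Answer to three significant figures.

3.44 mrem/h

Distance alone: 139 × (2.00/9.20)² = 139 × 0.04726 = 6.569 mrem/h.
Shield: 1.50/1.61 = 0.9317 half-value layers → attenuation 2^(−0.9317) = 0.5242.
Combined: 6.569 × 0.5242 = 3.443 mrem/h.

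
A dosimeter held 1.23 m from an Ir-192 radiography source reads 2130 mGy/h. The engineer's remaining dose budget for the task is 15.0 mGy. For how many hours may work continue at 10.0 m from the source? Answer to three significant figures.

0.465 h

Since intensity falls as 1/r², rate at 10.0 m:
2130 × (1.23/10.0)² = 2130 × 0.01513 = 32.23 mGy/h.
Stay time = 15.0 mGy ÷ 32.23 mGy/h = 0.4654 h.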